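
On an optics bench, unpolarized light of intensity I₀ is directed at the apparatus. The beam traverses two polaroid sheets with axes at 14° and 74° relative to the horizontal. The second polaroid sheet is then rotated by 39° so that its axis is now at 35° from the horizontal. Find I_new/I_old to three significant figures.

Before rotation:
Unpolarized light through the first polarizer → I₁ = ½ I₀, now polarized at 14°.
I₂ = I₁ cos²(74° − 14°) = 0.5 I₀ · cos²(60°) = 0.125 I₀.
After rotation:
Unpolarized light through the first polarizer → I₁ = ½ I₀, now polarized at 14°.
I₂ = I₁ cos²(35° − 14°) = 0.5 I₀ · cos²(21°) = 0.4358 I₀.
Ratio = 0.4358 / 0.125 = 3.486.

I_new/I_old ≈ 3.49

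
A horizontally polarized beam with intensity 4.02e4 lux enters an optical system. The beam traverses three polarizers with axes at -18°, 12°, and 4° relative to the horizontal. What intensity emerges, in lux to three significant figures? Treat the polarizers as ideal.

I ≈ 2.67e4 lux

By Malus's law, I₁ = 4.02e4 lux · cos²(18°) = 3.636e+04 lux.
I₂ = I₁ · cos²(30°) = 3.636e+04 · 0.75 = 2.727e+04 lux.
I₃ = I₂ · cos²(8°) = 2.727e+04 · 0.9806 = 2.674e+04 lux.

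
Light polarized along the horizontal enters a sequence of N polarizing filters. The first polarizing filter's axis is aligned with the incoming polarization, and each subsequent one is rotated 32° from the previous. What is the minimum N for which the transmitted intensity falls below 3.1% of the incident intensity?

N = 12

First polarizer is aligned with the polarization: full transmission.
Each further stage multiplies by cos²(32°) = 0.7192.
After N polarizers: T = 0.7192^(N−1). Require T < 0.031 ⇒ N−1 > ln(0.031)/ln(0.7192) = 10.54, so N−1 ≥ 11 and N = 12.
Check: N=12 gives T = 0.02662 < 0.031; N=11 gives T = 0.03702.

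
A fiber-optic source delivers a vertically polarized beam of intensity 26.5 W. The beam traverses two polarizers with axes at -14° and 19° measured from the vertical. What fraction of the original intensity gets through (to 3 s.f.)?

I/I₀ ≈ 0.662

I₁ = 26.5 W · cos²(14°) = 24.95 W.
I₂ = I₁ · cos²(33°) = 24.95 · 0.7034 = 17.55 W.
Transmitted fraction = 0.6622.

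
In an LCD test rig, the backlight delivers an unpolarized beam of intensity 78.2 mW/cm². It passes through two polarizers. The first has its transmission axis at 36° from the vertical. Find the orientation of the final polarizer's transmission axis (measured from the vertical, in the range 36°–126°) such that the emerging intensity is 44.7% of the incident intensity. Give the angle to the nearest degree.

θ ≈ 55°

Unpolarized light through the first polarizer → I₁ = ½ I₀, now polarized at 36°.
Need I₂/I₀ = 0.447, so cos²(θ − 36°) = 0.447 / 0.5 = 0.894.
θ − 36° = arccos(√0.894) = 19.0°, giving θ ≈ 36 + 19.0 = 55.0°.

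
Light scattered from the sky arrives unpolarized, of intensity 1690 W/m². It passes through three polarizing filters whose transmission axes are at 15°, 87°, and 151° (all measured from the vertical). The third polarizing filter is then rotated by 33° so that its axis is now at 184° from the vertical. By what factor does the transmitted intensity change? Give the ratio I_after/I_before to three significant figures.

I_new/I_old ≈ 0.0773

Before rotation:
Unpolarized light through the first polarizer → I₁ = ½ I₀, now polarized at 15°.
I₂ = I₁ cos²(87° − 15°) = 0.5 I₀ · cos²(72°) = 0.04775 I₀.
I₃ = I₂ cos²(151° − 87°) = 0.04775 I₀ · cos²(64°) = 0.009175 I₀.
After rotation:
Unpolarized light through the first polarizer → I₁ = ½ I₀, now polarized at 15°.
I₂ = I₁ cos²(87° − 15°) = 0.5 I₀ · cos²(72°) = 0.04775 I₀.
Angle between axes 2 and 3: 83°. I₃ = 0.04775 I₀ · cos²(83°) = 0.0007091 I₀.
Ratio = 0.0007091 / 0.009175 = 0.07729.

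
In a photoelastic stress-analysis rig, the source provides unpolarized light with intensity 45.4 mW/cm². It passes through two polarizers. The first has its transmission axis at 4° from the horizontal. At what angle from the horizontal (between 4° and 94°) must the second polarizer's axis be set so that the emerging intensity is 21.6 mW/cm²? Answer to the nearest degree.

Unpolarized light through the first polarizer → I₁ = ½ I₀, now polarized at 4°.
Target fraction: 21.6 / 45.4 mW/cm² = 0.4758 of I₀.
Need I₂/I₀ = 0.4758, so cos²(θ − 4°) = 0.4758 / 0.5 = 0.9515.
θ − 4° = arccos(√0.9515) = 12.7°, giving θ ≈ 4 + 12.7 = 16.7°.

θ ≈ 17°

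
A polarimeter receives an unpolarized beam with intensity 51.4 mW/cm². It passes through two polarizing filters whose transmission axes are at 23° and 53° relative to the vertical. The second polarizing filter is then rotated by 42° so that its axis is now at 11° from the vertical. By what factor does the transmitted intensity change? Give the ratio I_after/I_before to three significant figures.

I_new/I_old ≈ 1.28

Before rotation:
Unpolarized light through the first polarizer → I₁ = ½ I₀, now polarized at 23°.
I₂ = I₁ cos²(53° − 23°) = 0.5 I₀ · cos²(30°) = 0.375 I₀.
After rotation:
Unpolarized light through the first polarizer → I₁ = ½ I₀, now polarized at 23°.
I₂ = I₁ cos²(11° − 23°) = 0.5 I₀ · cos²(12°) = 0.4784 I₀.
Ratio = 0.4784 / 0.375 = 1.276.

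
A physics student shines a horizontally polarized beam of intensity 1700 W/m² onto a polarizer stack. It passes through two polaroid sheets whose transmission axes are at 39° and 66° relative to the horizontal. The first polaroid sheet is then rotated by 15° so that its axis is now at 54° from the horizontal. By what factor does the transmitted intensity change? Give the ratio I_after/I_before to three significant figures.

Before rotation:
By Malus's law, I₁ = I₀ cos²(39° − 0°) = I₀ cos²(39°) = 0.604 I₀.
I₂ = I₁ cos²(66° − 39°) = 0.604 I₀ · cos²(27°) = 0.4795 I₀.
After rotation:
I₁ = I₀ cos²(54° − 0°) = I₀ cos²(54°) = 0.3455 I₀.
I₂ = I₁ cos²(66° − 54°) = 0.3455 I₀ · cos²(12°) = 0.3306 I₀.
Ratio = 0.3306 / 0.4795 = 0.6894.

I_new/I_old ≈ 0.689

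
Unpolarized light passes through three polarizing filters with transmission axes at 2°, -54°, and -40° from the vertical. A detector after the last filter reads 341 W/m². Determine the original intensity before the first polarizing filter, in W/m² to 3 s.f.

Unpolarized light through the first polarizer → I₁ = ½ I₀, now polarized at 2°.
I₂ = I₁ cos²(-54° − 2°) = 0.5 I₀ · cos²(56°) = 0.1563 I₀.
I₃ = I₂ cos²(-40° + 54°) = 0.1563 I₀ · cos²(14°) = 0.1472 I₀.
So 341 W/m² = 0.1472 I₀, giving I₀ = 341/0.1472 = 2317 W/m².

I₀ ≈ 2320 W/m²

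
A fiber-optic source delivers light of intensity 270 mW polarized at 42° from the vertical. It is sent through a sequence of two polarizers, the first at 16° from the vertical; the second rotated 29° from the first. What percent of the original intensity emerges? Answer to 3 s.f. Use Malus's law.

By Malus's law, I₁ = 270 mW · cos²(26°) = 218.1 mW.
I₂ = I₁ · cos²(29°) = 218.1 · 0.765 = 166.8 mW.
That is 61.8% of the incident intensity.

≈ 61.8%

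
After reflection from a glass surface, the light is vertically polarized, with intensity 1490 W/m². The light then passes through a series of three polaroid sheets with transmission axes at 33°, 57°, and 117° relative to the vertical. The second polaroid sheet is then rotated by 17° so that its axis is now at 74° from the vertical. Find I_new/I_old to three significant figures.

I_new/I_old ≈ 1.46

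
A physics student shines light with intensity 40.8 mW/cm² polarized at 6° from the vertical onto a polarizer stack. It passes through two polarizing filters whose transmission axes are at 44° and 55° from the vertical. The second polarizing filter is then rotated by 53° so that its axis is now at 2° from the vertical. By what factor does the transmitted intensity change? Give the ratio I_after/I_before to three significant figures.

I_new/I_old ≈ 0.573

Before rotation:
I₁ = I₀ cos²(44° − 6°) = I₀ cos²(38°) = 0.621 I₀.
I₂ = I₁ cos²(55° − 44°) = 0.621 I₀ · cos²(11°) = 0.5984 I₀.
After rotation:
I₁ = I₀ cos²(44° − 6°) = I₀ cos²(38°) = 0.621 I₀.
I₂ = I₁ cos²(2° − 44°) = 0.621 I₀ · cos²(42°) = 0.3429 I₀.
Ratio = 0.3429 / 0.5984 = 0.5731.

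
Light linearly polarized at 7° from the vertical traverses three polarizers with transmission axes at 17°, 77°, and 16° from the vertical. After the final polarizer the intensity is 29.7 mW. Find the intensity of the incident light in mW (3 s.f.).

I₁ = I₀ cos²(17° − 7°) = I₀ cos²(10°) = 0.9698 I₀.
I₂ = I₁ cos²(77° − 17°) = 0.9698 I₀ · cos²(60°) = 0.2425 I₀.
I₃ = I₂ cos²(16° − 77°) = 0.2425 I₀ · cos²(61°) = 0.05699 I₀.
So 29.7 mW = 0.05699 I₀, giving I₀ = 29.7/0.05699 = 521.2 mW.

I₀ ≈ 521 mW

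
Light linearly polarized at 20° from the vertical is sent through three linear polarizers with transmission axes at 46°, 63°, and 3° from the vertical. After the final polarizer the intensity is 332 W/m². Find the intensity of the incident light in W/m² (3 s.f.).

I₁ = I₀ cos²(46° − 20°) = I₀ cos²(26°) = 0.8078 I₀.
I₂ = I₁ cos²(63° − 46°) = 0.8078 I₀ · cos²(17°) = 0.7388 I₀.
I₃ = I₂ cos²(3° − 63°) = 0.7388 I₀ · cos²(60°) = 0.1847 I₀.
So 332 W/m² = 0.1847 I₀, giving I₀ = 332/0.1847 = 1798 W/m².

I₀ ≈ 1800 W/m²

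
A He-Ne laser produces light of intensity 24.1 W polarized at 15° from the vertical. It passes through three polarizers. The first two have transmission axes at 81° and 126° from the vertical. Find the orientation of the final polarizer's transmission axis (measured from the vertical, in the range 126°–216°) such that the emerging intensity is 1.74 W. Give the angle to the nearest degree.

θ ≈ 147°

By Malus's law, I₁ = I₀ cos²(81° − 15°) = I₀ cos²(66°) = 0.1654 I₀.
I₂ = I₁ cos²(126° − 81°) = 0.1654 I₀ · cos²(45°) = 0.08272 I₀.
Target fraction: 1.74 / 24.1 W = 0.0722 of I₀.
Need I₃/I₀ = 0.0722, so cos²(θ − 126°) = 0.0722 / 0.08272 = 0.8728.
θ − 126° = arccos(√0.8728) = 20.9°, giving θ ≈ 126 + 20.9 = 146.9°.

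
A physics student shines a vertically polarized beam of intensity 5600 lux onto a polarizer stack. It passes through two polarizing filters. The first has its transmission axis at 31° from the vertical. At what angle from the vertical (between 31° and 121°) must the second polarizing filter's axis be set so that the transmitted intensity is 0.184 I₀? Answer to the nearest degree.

By Malus's law, I₁ = I₀ cos²(31° − 0°) = I₀ cos²(31°) = 0.7347 I₀.
Need I₂/I₀ = 0.184, so cos²(θ − 31°) = 0.184 / 0.7347 = 0.2504.
θ − 31° = arccos(√0.2504) = 60.0°, giving θ ≈ 31 + 60.0 = 91.0°.

θ ≈ 91°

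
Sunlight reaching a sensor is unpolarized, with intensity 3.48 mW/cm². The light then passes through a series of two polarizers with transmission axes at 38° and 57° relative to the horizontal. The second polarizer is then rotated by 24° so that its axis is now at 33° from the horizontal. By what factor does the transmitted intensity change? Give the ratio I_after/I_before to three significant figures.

I_new/I_old ≈ 1.11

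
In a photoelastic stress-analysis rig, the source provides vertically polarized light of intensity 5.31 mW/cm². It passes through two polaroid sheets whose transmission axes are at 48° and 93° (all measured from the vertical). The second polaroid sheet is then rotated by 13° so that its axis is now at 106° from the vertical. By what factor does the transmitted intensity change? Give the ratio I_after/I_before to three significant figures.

Before rotation:
I₁ = I₀ cos²(48° − 0°) = I₀ cos²(48°) = 0.4477 I₀.
I₂ = I₁ cos²(93° − 48°) = 0.4477 I₀ · cos²(45°) = 0.2239 I₀.
After rotation:
I₁ = I₀ cos²(48° − 0°) = I₀ cos²(48°) = 0.4477 I₀.
I₂ = I₁ cos²(106° − 48°) = 0.4477 I₀ · cos²(58°) = 0.1257 I₀.
Ratio = 0.1257 / 0.2239 = 0.5616.

I_new/I_old ≈ 0.562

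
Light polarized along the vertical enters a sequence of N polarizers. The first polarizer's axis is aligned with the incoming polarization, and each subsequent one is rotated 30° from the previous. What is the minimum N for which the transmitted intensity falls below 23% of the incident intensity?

First polarizer is aligned with the polarization: full transmission.
Each further stage multiplies by cos²(30°) = 0.75.
After N polarizers: T = 0.75^(N−1). Require T < 0.23 ⇒ N−1 > ln(0.23)/ln(0.75) = 5.11, so N−1 ≥ 6 and N = 7.
Check: N=7 gives T = 0.178 < 0.23; N=6 gives T = 0.2373.

N = 7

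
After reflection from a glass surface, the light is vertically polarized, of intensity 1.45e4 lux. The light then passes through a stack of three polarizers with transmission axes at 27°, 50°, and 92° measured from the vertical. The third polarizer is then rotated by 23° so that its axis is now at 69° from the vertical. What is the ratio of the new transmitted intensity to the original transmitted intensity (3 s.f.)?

I_new/I_old ≈ 1.62

Before rotation:
I₁ = I₀ cos²(27° − 0°) = I₀ cos²(27°) = 0.7939 I₀.
I₂ = I₁ cos²(50° − 27°) = 0.7939 I₀ · cos²(23°) = 0.6727 I₀.
I₃ = I₂ cos²(92° − 50°) = 0.6727 I₀ · cos²(42°) = 0.3715 I₀.
After rotation:
I₁ = I₀ cos²(27° − 0°) = I₀ cos²(27°) = 0.7939 I₀.
I₂ = I₁ cos²(50° − 27°) = 0.7939 I₀ · cos²(23°) = 0.6727 I₀.
I₃ = I₂ cos²(69° − 50°) = 0.6727 I₀ · cos²(19°) = 0.6014 I₀.
Ratio = 0.6014 / 0.3715 = 1.619.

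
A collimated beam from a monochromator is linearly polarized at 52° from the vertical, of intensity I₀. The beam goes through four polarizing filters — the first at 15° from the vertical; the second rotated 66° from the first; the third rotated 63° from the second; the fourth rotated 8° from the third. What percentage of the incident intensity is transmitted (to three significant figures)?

By Malus's law, I₁ = I₀ cos²(15° − 52°) = I₀ cos²(37°) = 0.6378 I₀.
I₂ = I₁ cos²(66°) = 0.6378 · 0.1654 I₀ = 0.1055 I₀.
I₃ = I₂ cos²(63°) = 0.1055 · 0.2061 I₀ = 0.02175 I₀.
I₄ = I₃ cos²(8°) = 0.02175 · 0.9806 I₀ = 0.02133 I₀.
That is 2.133% of the incident intensity.

≈ 2.13%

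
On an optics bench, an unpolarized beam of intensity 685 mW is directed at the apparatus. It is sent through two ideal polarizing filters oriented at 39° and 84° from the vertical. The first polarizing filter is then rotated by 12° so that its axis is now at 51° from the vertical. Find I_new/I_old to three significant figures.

I_new/I_old ≈ 1.41

Before rotation:
Unpolarized light through the first polarizer → I₁ = ½ I₀, now polarized at 39°.
I₂ = I₁ cos²(84° − 39°) = 0.5 I₀ · cos²(45°) = 0.25 I₀.
After rotation:
Unpolarized light through the first polarizer → I₁ = ½ I₀, now polarized at 51°.
I₂ = I₁ cos²(84° − 51°) = 0.5 I₀ · cos²(33°) = 0.3517 I₀.
Ratio = 0.3517 / 0.25 = 1.407.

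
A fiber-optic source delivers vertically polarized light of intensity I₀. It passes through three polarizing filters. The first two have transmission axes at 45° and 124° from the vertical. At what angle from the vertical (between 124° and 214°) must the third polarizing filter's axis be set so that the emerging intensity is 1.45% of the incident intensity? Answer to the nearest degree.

θ ≈ 151°

I₁ = I₀ cos²(45° − 0°) = I₀ cos²(45°) = 0.5 I₀.
I₂ = I₁ cos²(124° − 45°) = 0.5 I₀ · cos²(79°) = 0.0182 I₀.
Need I₃/I₀ = 0.0145, so cos²(θ − 124°) = 0.0145 / 0.0182 = 0.7965.
θ − 124° = arccos(√0.7965) = 26.8°, giving θ ≈ 124 + 26.8 = 150.8°.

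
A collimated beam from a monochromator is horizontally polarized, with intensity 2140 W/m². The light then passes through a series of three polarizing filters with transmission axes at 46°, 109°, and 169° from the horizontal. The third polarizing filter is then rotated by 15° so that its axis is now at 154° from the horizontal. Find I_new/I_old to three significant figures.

I_new/I_old ≈ 2.00

Before rotation:
I₁ = I₀ cos²(46° − 0°) = I₀ cos²(46°) = 0.4826 I₀.
I₂ = I₁ cos²(109° − 46°) = 0.4826 I₀ · cos²(63°) = 0.09946 I₀.
I₃ = I₂ cos²(169° − 109°) = 0.09946 I₀ · cos²(60°) = 0.02486 I₀.
After rotation:
I₁ = I₀ cos²(46° − 0°) = I₀ cos²(46°) = 0.4826 I₀.
I₂ = I₁ cos²(109° − 46°) = 0.4826 I₀ · cos²(63°) = 0.09946 I₀.
I₃ = I₂ cos²(154° − 109°) = 0.09946 I₀ · cos²(45°) = 0.04973 I₀.
Ratio = 0.04973 / 0.02486 = 2.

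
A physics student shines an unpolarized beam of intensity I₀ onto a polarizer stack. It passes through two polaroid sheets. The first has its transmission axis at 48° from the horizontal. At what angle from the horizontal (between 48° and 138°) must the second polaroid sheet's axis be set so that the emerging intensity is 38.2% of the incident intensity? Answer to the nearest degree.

θ ≈ 77°

Unpolarized light through the first polarizer → I₁ = ½ I₀, now polarized at 48°.
Need I₂/I₀ = 0.382, so cos²(θ − 48°) = 0.382 / 0.5 = 0.764.
θ − 48° = arccos(√0.764) = 29.1°, giving θ ≈ 48 + 29.1 = 77.1°.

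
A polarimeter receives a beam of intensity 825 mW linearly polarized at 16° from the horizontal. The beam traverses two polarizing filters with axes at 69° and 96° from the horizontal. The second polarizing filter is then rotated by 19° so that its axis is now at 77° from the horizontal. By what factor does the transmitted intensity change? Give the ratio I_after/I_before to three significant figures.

I_new/I_old ≈ 1.24

Before rotation:
I₁ = I₀ cos²(69° − 16°) = I₀ cos²(53°) = 0.3622 I₀.
I₂ = I₁ cos²(96° − 69°) = 0.3622 I₀ · cos²(27°) = 0.2875 I₀.
After rotation:
I₁ = I₀ cos²(69° − 16°) = I₀ cos²(53°) = 0.3622 I₀.
I₂ = I₁ cos²(77° − 69°) = 0.3622 I₀ · cos²(8°) = 0.3552 I₀.
Ratio = 0.3552 / 0.2875 = 1.235.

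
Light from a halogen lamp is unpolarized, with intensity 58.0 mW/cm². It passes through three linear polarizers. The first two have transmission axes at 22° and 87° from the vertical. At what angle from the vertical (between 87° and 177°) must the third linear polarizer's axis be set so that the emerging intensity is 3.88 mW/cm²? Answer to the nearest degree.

Unpolarized light through the first polarizer → I₁ = ½ I₀, now polarized at 22°.
I₂ = I₁ cos²(87° − 22°) = 0.5 I₀ · cos²(65°) = 0.0893 I₀.
Target fraction: 3.88 / 58.0 mW/cm² = 0.0669 of I₀.
Need I₃/I₀ = 0.0669, so cos²(θ − 87°) = 0.0669 / 0.0893 = 0.7491.
θ − 87° = arccos(√0.7491) = 30.1°, giving θ ≈ 87 + 30.1 = 117.1°.

θ ≈ 117°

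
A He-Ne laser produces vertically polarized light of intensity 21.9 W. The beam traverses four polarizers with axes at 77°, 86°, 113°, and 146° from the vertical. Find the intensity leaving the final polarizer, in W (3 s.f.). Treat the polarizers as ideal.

I₁ = 21.9 W · cos²(77°) = 1.108 W.
I₂ = I₁ · cos²(9°) = 1.108 · 0.9755 = 1.081 W.
I₃ = I₂ · cos²(27°) = 1.081 · 0.7939 = 0.8583 W.
I₄ = I₃ · cos²(33°) = 0.8583 · 0.7034 = 0.6037 W.

I ≈ 0.604 W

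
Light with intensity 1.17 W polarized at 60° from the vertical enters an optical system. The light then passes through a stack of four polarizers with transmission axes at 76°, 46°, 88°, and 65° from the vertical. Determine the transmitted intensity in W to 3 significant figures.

I ≈ 0.379 W

By Malus's law, I₁ = 1.17 W · cos²(16°) = 1.081 W.
I₂ = I₁ · cos²(30°) = 1.081 · 0.75 = 0.8108 W.
I₃ = I₂ · cos²(42°) = 0.8108 · 0.5523 = 0.4478 W.
I₄ = I₃ · cos²(23°) = 0.4478 · 0.8473 = 0.3794 W.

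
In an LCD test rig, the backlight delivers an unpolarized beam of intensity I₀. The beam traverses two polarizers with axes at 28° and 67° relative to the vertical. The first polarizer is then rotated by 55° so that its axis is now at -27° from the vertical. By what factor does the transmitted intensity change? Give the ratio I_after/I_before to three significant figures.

I_new/I_old ≈ 0.00806

Before rotation:
Unpolarized light through the first polarizer → I₁ = ½ I₀, now polarized at 28°.
I₂ = I₁ cos²(67° − 28°) = 0.5 I₀ · cos²(39°) = 0.302 I₀.
After rotation:
Unpolarized light through the first polarizer → I₁ = ½ I₀, now polarized at -27°.
Angle between axes 1 and 2: 86°. I₂ = 0.5 I₀ · cos²(86°) = 0.002433 I₀.
Ratio = 0.002433 / 0.302 = 0.008057.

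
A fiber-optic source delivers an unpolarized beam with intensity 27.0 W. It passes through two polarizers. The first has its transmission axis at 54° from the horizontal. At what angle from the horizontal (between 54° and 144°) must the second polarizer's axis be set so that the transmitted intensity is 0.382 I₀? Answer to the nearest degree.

Unpolarized light through the first polarizer → I₁ = ½ I₀, now polarized at 54°.
Need I₂/I₀ = 0.382, so cos²(θ − 54°) = 0.382 / 0.5 = 0.764.
θ − 54° = arccos(√0.764) = 29.1°, giving θ ≈ 54 + 29.1 = 83.1°.

θ ≈ 83°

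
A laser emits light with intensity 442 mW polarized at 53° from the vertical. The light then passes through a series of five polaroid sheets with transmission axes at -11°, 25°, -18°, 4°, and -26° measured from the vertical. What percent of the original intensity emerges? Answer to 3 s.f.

≈ 4.34%

By Malus's law, I₁ = 442 mW · cos²(64°) = 84.94 mW.
I₂ = I₁ · cos²(36°) = 84.94 · 0.6545 = 55.59 mW.
I₃ = I₂ · cos²(43°) = 55.59 · 0.5349 = 29.74 mW.
I₄ = I₃ · cos²(22°) = 29.74 · 0.8597 = 25.56 mW.
I₅ = I₄ · cos²(30°) = 25.56 · 0.75 = 19.17 mW.
That is 4.338% of the incident intensity.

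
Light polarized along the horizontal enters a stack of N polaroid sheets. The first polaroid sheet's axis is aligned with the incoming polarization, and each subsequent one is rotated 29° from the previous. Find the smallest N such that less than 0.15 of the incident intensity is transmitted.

N = 9

First polarizer is aligned with the polarization: full transmission.
Each further stage multiplies by cos²(29°) = 0.765.
After N polarizers: T = 0.765^(N−1). Require T < 0.15 ⇒ N−1 > ln(0.15)/ln(0.765) = 7.08, so N−1 ≥ 8 and N = 9.
Check: N=9 gives T = 0.1172 < 0.15; N=8 gives T = 0.1533.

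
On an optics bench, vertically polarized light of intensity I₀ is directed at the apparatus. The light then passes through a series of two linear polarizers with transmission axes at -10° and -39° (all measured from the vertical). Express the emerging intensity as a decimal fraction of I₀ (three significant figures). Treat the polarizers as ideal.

I₁ = I₀ cos²(-10° − 0°) = I₀ cos²(10°) = 0.9698 I₀.
I₂ = I₁ cos²(-39° + 10°) = 0.9698 I₀ · cos²(29°) = 0.7419 I₀.
Transmitted fraction = 0.7419.

≈ 0.742 I₀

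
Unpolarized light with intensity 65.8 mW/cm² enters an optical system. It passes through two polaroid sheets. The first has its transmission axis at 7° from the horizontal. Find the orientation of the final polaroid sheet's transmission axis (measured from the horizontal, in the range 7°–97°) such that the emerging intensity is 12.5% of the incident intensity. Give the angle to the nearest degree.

Unpolarized light through the first polarizer → I₁ = ½ I₀, now polarized at 7°.
Need I₂/I₀ = 0.125, so cos²(θ − 7°) = 0.125 / 0.5 = 0.25.
θ − 7° = arccos(√0.25) = 60.0°, giving θ ≈ 7 + 60.0 = 67.0°.

θ ≈ 67°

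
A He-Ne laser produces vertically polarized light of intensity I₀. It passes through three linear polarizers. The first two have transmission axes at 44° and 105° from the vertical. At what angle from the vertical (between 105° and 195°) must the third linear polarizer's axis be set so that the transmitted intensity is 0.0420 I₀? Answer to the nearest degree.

θ ≈ 159°

I₁ = I₀ cos²(44° − 0°) = I₀ cos²(44°) = 0.5174 I₀.
I₂ = I₁ cos²(105° − 44°) = 0.5174 I₀ · cos²(61°) = 0.1216 I₀.
Need I₃/I₀ = 0.042, so cos²(θ − 105°) = 0.042 / 0.1216 = 0.3453.
θ − 105° = arccos(√0.3453) = 54.0°, giving θ ≈ 105 + 54.0 = 159.0°.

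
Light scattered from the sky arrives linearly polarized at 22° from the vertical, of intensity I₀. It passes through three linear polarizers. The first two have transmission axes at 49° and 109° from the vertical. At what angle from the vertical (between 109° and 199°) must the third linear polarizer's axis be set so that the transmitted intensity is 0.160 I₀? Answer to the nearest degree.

θ ≈ 135°

I₁ = I₀ cos²(49° − 22°) = I₀ cos²(27°) = 0.7939 I₀.
I₂ = I₁ cos²(109° − 49°) = 0.7939 I₀ · cos²(60°) = 0.1985 I₀.
Need I₃/I₀ = 0.16, so cos²(θ − 109°) = 0.16 / 0.1985 = 0.8062.
θ − 109° = arccos(√0.8062) = 26.1°, giving θ ≈ 109 + 26.1 = 135.1°.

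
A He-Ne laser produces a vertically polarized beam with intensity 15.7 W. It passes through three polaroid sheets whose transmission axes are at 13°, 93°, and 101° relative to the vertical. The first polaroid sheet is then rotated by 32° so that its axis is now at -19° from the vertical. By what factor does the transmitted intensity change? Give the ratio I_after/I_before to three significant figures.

Before rotation:
I₁ = I₀ cos²(13° − 0°) = I₀ cos²(13°) = 0.9494 I₀.
I₂ = I₁ cos²(93° − 13°) = 0.9494 I₀ · cos²(80°) = 0.02863 I₀.
I₃ = I₂ cos²(101° − 93°) = 0.02863 I₀ · cos²(8°) = 0.02807 I₀.
After rotation:
I₁ = I₀ cos²(-19° − 0°) = I₀ cos²(19°) = 0.894 I₀.
Angle between axes 1 and 2: 68°. I₂ = 0.894 I₀ · cos²(68°) = 0.1255 I₀.
I₃ = I₂ cos²(101° − 93°) = 0.1255 I₀ · cos²(8°) = 0.123 I₀.
Ratio = 0.123 / 0.02807 = 4.382.

I_new/I_old ≈ 4.38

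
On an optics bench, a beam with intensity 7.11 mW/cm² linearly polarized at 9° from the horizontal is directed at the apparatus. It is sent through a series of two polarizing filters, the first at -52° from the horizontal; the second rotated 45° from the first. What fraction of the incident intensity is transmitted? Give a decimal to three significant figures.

I/I₀ ≈ 0.118

I₁ = 7.11 mW/cm² · cos²(61°) = 1.671 mW/cm².
I₂ = I₁ · cos²(45°) = 1.671 · 0.5 = 0.8356 mW/cm².
Transmitted fraction = 0.1175.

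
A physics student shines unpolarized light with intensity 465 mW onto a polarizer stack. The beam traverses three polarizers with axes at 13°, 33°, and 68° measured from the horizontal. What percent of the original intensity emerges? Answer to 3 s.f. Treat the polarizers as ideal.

≈ 29.6%

Unpolarized light through the first polarizer → I₁ = 465 mW/2 = 232.5 mW, polarized at 13°.
I₂ = I₁ · cos²(20°) = 232.5 · 0.883 = 205.3 mW.
I₃ = I₂ · cos²(35°) = 205.3 · 0.671 = 137.8 mW.
That is 29.63% of the incident intensity.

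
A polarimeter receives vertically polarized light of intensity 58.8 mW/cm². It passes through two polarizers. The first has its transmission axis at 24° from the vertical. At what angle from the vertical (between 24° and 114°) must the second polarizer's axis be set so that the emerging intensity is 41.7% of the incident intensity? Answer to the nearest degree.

I₁ = I₀ cos²(24° − 0°) = I₀ cos²(24°) = 0.8346 I₀.
Need I₂/I₀ = 0.417, so cos²(θ − 24°) = 0.417 / 0.8346 = 0.4997.
θ − 24° = arccos(√0.4997) = 45.0°, giving θ ≈ 24 + 45.0 = 69.0°.

θ ≈ 69°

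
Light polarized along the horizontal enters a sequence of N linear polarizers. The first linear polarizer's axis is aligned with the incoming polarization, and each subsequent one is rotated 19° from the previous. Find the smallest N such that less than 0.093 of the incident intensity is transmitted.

N = 23

First polarizer is aligned with the polarization: full transmission.
Each further stage multiplies by cos²(19°) = 0.894.
After N polarizers: T = 0.894^(N−1). Require T < 0.093 ⇒ N−1 > ln(0.093)/ln(0.894) = 21.20, so N−1 ≥ 22 and N = 23.
Check: N=23 gives T = 0.08501 < 0.093; N=22 gives T = 0.09509.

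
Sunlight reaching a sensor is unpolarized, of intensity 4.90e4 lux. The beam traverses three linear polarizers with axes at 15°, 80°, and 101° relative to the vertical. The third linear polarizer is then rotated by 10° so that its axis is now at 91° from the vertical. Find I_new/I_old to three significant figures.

Before rotation:
Unpolarized light through the first polarizer → I₁ = ½ I₀, now polarized at 15°.
I₂ = I₁ cos²(80° − 15°) = 0.5 I₀ · cos²(65°) = 0.0893 I₀.
I₃ = I₂ cos²(101° − 80°) = 0.0893 I₀ · cos²(21°) = 0.07783 I₀.
After rotation:
Unpolarized light through the first polarizer → I₁ = ½ I₀, now polarized at 15°.
I₂ = I₁ cos²(80° − 15°) = 0.5 I₀ · cos²(65°) = 0.0893 I₀.
I₃ = I₂ cos²(91° − 80°) = 0.0893 I₀ · cos²(11°) = 0.08605 I₀.
Ratio = 0.08605 / 0.07783 = 1.106.

I_new/I_old ≈ 1.11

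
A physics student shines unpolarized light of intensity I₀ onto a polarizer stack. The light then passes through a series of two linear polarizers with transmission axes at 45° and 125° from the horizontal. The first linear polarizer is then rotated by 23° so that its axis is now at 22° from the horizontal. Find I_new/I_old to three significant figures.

Before rotation:
Unpolarized light through the first polarizer → I₁ = ½ I₀, now polarized at 45°.
I₂ = I₁ cos²(125° − 45°) = 0.5 I₀ · cos²(80°) = 0.01508 I₀.
After rotation:
Unpolarized light through the first polarizer → I₁ = ½ I₀, now polarized at 22°.
Angle between axes 1 and 2: 77°. I₂ = 0.5 I₀ · cos²(77°) = 0.0253 I₀.
Ratio = 0.0253 / 0.01508 = 1.678.

I_new/I_old ≈ 1.68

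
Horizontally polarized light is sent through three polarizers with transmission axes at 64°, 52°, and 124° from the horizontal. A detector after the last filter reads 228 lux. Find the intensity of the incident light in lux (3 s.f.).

I₀ ≈ 1.30e4 lux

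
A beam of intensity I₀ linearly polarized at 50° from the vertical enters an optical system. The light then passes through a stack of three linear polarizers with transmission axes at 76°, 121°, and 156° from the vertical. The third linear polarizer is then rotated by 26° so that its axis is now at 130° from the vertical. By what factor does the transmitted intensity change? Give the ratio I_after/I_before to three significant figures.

Before rotation:
I₁ = I₀ cos²(76° − 50°) = I₀ cos²(26°) = 0.8078 I₀.
I₂ = I₁ cos²(121° − 76°) = 0.8078 I₀ · cos²(45°) = 0.4039 I₀.
I₃ = I₂ cos²(156° − 121°) = 0.4039 I₀ · cos²(35°) = 0.271 I₀.
After rotation:
I₁ = I₀ cos²(76° − 50°) = I₀ cos²(26°) = 0.8078 I₀.
I₂ = I₁ cos²(121° − 76°) = 0.8078 I₀ · cos²(45°) = 0.4039 I₀.
I₃ = I₂ cos²(130° − 121°) = 0.4039 I₀ · cos²(9°) = 0.394 I₀.
Ratio = 0.394 / 0.271 = 1.454.

I_new/I_old ≈ 1.45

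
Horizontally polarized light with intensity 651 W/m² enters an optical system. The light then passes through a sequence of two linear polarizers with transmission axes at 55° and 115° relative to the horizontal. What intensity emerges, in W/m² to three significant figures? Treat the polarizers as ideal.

I ≈ 53.5 W/m²

By Malus's law, I₁ = 651 W/m² · cos²(55°) = 214.2 W/m².
I₂ = I₁ · cos²(60°) = 214.2 · 0.25 = 53.54 W/m².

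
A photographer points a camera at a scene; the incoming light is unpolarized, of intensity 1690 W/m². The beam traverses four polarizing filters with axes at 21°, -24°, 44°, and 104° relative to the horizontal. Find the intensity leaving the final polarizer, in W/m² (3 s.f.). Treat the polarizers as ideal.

Unpolarized light through the first polarizer → I₁ = 1690 W/m²/2 = 845 W/m², polarized at 21°.
I₂ = I₁ · cos²(45°) = 845 · 0.5 = 422.5 W/m².
I₃ = I₂ · cos²(68°) = 422.5 · 0.1403 = 59.29 W/m².
I₄ = I₃ · cos²(60°) = 59.29 · 0.25 = 14.82 W/m².

I ≈ 14.8 W/m²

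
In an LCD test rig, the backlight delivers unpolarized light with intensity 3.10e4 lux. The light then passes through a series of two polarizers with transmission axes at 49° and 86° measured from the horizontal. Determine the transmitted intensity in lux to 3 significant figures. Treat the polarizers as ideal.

I ≈ 9890 lux

Unpolarized light through the first polarizer → I₁ = 3.10e4 lux/2 = 1.55e+04 lux, polarized at 49°.
I₂ = I₁ · cos²(37°) = 1.55e+04 · 0.6378 = 9886 lux.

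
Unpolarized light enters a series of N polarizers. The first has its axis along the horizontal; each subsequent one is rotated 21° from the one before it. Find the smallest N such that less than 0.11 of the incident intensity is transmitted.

First polarizer halves the unpolarized light: factor 1/2.
Each further stage multiplies by cos²(21°) = 0.8716.
After N polarizers: T = 0.5·0.8716^(N−1). Require T < 0.11 ⇒ N−1 > ln(0.11/0.5)/ln(0.8716) = 11.02, so N−1 ≥ 12 and N = 13.
Check: N=13 gives T = 0.09608 < 0.11; N=12 gives T = 0.1102.

N = 13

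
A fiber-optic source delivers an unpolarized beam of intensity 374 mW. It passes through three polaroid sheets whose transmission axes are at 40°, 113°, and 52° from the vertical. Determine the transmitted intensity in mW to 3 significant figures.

Unpolarized light through the first polarizer → I₁ = 374 mW/2 = 187 mW, polarized at 40°.
I₂ = I₁ · cos²(73°) = 187 · 0.08548 = 15.98 mW.
I₃ = I₂ · cos²(61°) = 15.98 · 0.235 = 3.757 mW.

I ≈ 3.76 mW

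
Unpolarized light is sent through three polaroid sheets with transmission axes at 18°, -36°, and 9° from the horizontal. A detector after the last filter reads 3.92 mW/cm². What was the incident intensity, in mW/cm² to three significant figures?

Unpolarized light through the first polarizer → I₁ = ½ I₀, now polarized at 18°.
I₂ = I₁ cos²(-36° − 18°) = 0.5 I₀ · cos²(54°) = 0.1727 I₀.
I₃ = I₂ cos²(9° + 36°) = 0.1727 I₀ · cos²(45°) = 0.08637 I₀.
So 3.92 mW/cm² = 0.08637 I₀, giving I₀ = 3.92/0.08637 = 45.38 mW/cm².

I₀ ≈ 45.4 mW/cm²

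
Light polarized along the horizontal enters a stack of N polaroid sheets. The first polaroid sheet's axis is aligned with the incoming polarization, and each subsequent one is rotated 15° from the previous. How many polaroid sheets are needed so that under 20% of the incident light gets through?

First polarizer is aligned with the polarization: full transmission.
Each further stage multiplies by cos²(15°) = 0.933.
After N polarizers: T = 0.933^(N−1). Require T < 0.20 ⇒ N−1 > ln(0.20)/ln(0.933) = 23.21, so N−1 ≥ 24 and N = 25.
Check: N=25 gives T = 0.1894 < 0.20; N=24 gives T = 0.203.

N = 25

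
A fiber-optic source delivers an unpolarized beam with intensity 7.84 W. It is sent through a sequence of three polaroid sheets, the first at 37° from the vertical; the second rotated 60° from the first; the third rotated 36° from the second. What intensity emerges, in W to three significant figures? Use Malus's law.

I ≈ 0.641 W

Unpolarized light through the first polarizer → I₁ = 7.84 W/2 = 3.92 W, polarized at 37°.
I₂ = I₁ · cos²(60°) = 3.92 · 0.25 = 0.98 W.
I₃ = I₂ · cos²(36°) = 0.98 · 0.6545 = 0.6414 W.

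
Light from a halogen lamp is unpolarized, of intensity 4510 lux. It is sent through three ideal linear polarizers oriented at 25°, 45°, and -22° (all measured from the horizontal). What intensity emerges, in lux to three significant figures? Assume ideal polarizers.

I ≈ 304 lux

Unpolarized light through the first polarizer → I₁ = 4510 lux/2 = 2255 lux, polarized at 25°.
I₂ = I₁ · cos²(20°) = 2255 · 0.883 = 1991 lux.
I₃ = I₂ · cos²(67°) = 1991 · 0.1527 = 304 lux.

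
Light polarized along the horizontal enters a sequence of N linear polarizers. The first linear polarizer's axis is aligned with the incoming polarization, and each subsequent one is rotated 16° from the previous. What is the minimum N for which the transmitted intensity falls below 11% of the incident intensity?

First polarizer is aligned with the polarization: full transmission.
Each further stage multiplies by cos²(16°) = 0.924.
After N polarizers: T = 0.924^(N−1). Require T < 0.11 ⇒ N−1 > ln(0.11)/ln(0.924) = 27.93, so N−1 ≥ 28 and N = 29.
Check: N=29 gives T = 0.1094 < 0.11; N=28 gives T = 0.1184.

N = 29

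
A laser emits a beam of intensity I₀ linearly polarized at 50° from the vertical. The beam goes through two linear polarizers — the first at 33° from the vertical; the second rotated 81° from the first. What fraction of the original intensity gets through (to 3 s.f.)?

I₁ = I₀ cos²(33° − 50°) = I₀ cos²(17°) = 0.9145 I₀.
I₂ = I₁ cos²(81°) = 0.9145 · 0.02447 I₀ = 0.02238 I₀.
Transmitted fraction = 0.02238.

≈ 0.0224 I₀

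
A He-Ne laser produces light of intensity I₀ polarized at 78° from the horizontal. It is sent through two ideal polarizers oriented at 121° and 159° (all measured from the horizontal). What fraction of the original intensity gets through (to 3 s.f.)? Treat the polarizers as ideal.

I₁ = I₀ cos²(121° − 78°) = I₀ cos²(43°) = 0.5349 I₀.
I₂ = I₁ cos²(159° − 121°) = 0.5349 I₀ · cos²(38°) = 0.3321 I₀.
Transmitted fraction = 0.3321.

≈ 0.332 I₀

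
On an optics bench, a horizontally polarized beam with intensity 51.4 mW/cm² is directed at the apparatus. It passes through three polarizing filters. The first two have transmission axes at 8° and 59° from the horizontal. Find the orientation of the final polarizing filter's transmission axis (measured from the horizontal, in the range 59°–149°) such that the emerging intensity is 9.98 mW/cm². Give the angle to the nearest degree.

θ ≈ 104°

By Malus's law, I₁ = I₀ cos²(8° − 0°) = I₀ cos²(8°) = 0.9806 I₀.
I₂ = I₁ cos²(59° − 8°) = 0.9806 I₀ · cos²(51°) = 0.3884 I₀.
Target fraction: 9.98 / 51.4 mW/cm² = 0.1942 of I₀.
Need I₃/I₀ = 0.1942, so cos²(θ − 59°) = 0.1942 / 0.3884 = 0.4999.
θ − 59° = arccos(√0.4999) = 45.0°, giving θ ≈ 59 + 45.0 = 104.0°.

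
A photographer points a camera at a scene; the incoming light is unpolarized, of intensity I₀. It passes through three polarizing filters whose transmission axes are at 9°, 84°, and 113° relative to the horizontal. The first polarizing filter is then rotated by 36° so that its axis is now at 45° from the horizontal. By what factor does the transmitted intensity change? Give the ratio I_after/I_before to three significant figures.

Before rotation:
Unpolarized light through the first polarizer → I₁ = ½ I₀, now polarized at 9°.
I₂ = I₁ cos²(84° − 9°) = 0.5 I₀ · cos²(75°) = 0.03349 I₀.
I₃ = I₂ cos²(113° − 84°) = 0.03349 I₀ · cos²(29°) = 0.02562 I₀.
After rotation:
Unpolarized light through the first polarizer → I₁ = ½ I₀, now polarized at 45°.
I₂ = I₁ cos²(84° − 45°) = 0.5 I₀ · cos²(39°) = 0.302 I₀.
I₃ = I₂ cos²(113° − 84°) = 0.302 I₀ · cos²(29°) = 0.231 I₀.
Ratio = 0.231 / 0.02562 = 9.016.

I_new/I_old ≈ 9.02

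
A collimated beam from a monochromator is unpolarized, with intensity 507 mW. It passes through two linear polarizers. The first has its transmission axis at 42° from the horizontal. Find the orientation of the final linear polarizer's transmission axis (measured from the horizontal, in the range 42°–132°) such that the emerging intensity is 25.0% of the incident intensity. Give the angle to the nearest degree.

Unpolarized light through the first polarizer → I₁ = ½ I₀, now polarized at 42°.
Need I₂/I₀ = 0.25, so cos²(θ − 42°) = 0.25 / 0.5 = 0.5.
θ − 42° = arccos(√0.5) = 45.0°, giving θ ≈ 42 + 45.0 = 87.0°.

θ ≈ 87°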